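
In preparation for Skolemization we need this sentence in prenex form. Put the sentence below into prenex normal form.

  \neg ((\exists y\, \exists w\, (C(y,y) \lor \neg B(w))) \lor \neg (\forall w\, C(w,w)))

Move each ¬ inward, flipping quantifiers it crosses:
  (\forall y\, \forall w\, (\neg C(y,y) \land B(w))) \land (\forall w\, C(w,w))
Rename bound variables to avoid capture: w↦q.
  (\forall y\, \forall w\, (\neg C(y,y) \land B(w))) \land (\forall q\, C(q,q))
Finally move all quantifiers to the prefix:
  \forall y\, \forall w\, \forall q\, (\neg C(y,y) \land B(w) \land C(q,q))

\forall y\, \forall w\, \forall q\, (\neg C(y,y) \land B(w) \land C(q,q))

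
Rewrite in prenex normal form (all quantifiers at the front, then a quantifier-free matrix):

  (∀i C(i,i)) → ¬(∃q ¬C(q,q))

∃i ∀q (¬C(i,i) ∨ C(q,q))

Eliminate → and ↔ using ¬ and ∨.
  ¬(∀i C(i,i)) ∨ ¬(∃q ¬C(q,q))
Drive negations inward (¬∀x A ≡ ∃x ¬A, ¬∃x A ≡ ∀x ¬A, De Morgan for ∧/∨):
  (∃i ¬C(i,i)) ∨ (∀q C(q,q))
All bound variables are already distinct, so no renaming is needed.
Extract every quantifier outward, since the variables are now distinct and don't occur free across branches:
  ∃i ∀q (¬C(i,i) ∨ C(q,q))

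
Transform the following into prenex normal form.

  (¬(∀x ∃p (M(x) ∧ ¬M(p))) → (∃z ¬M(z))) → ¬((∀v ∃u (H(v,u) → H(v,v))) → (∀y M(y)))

First replace A → B with ¬A ∨ B.
  ¬(¬¬(∀x ∃p (M(x) ∧ ¬M(p))) ∨ (∃z ¬M(z))) ∨ ¬(¬(∀v ∃u (¬H(v,u) ∨ H(v,v))) ∨ (∀y M(y)))
Drive negations inward (¬∀x A ≡ ∃x ¬A, ¬∃x A ≡ ∀x ¬A, De Morgan for ∧/∨):
  (∃x ∀p (¬M(x) ∨ M(p))) ∧ (∀z M(z)) ∨ (∀v ∃u (¬H(v,u) ∨ H(v,v))) ∧ (∃y ¬M(y))
All bound variables are already distinct, so no renaming is needed.
Pull the quantifiers to the front (each side's bound variable is not free in the other side):
  ∃x ∀p ∀z ∀v ∃u ∃y ((¬M(x) ∨ M(p)) ∧ M(z) ∨ (¬H(v,u) ∨ H(v,v)) ∧ ¬M(y))

∃x ∀p ∀z ∀v ∃u ∃y ((¬M(x) ∨ M(p)) ∧ M(z) ∨ (¬H(v,u) ∨ H(v,v)) ∧ ¬M(y))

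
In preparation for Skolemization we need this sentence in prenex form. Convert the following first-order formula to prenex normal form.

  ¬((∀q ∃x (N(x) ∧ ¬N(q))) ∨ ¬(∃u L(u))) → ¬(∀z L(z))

First replace A → B with ¬A ∨ B.
  ¬¬((∀q ∃x (N(x) ∧ ¬N(q))) ∨ ¬(∃u L(u))) ∨ ¬(∀z L(z))
Drive negations inward (¬∀x A ≡ ∃x ¬A, ¬∃x A ≡ ∀x ¬A, De Morgan for ∧/∨):
  (∀q ∃x (N(x) ∧ ¬N(q))) ∨ (∀u ¬L(u)) ∨ (∃z ¬L(z))
Pull the quantifiers to the front (each side's bound variable is not free in the other side):
  ∀q ∃x ∀u ∃z (N(x) ∧ ¬N(q) ∨ ¬L(u) ∨ ¬L(z))

∀q ∃x ∀u ∃z (N(x) ∧ ¬N(q) ∨ ¬L(u) ∨ ¬L(z))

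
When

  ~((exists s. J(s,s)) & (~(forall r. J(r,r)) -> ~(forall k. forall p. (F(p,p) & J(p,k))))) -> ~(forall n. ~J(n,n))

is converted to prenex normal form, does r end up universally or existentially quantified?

First replace A → B with ¬A ∨ B.
  ~~((exists s. J(s,s)) & (~~(forall r. J(r,r)) | ~(forall k. forall p. (F(p,p) & J(p,k))))) | ~(forall n. ~J(n,n))
Drive negations inward (¬∀x A ≡ ∃x ¬A, ¬∃x A ≡ ∀x ¬A, De Morgan for ∧/∨):
  (exists s. J(s,s)) & ((forall r. J(r,r)) | (exists k. exists p. (~F(p,p) | ~J(p,k)))) | (exists n. J(n,n))
All bound variables are already distinct, so no renaming is needed.
Extract every quantifier outward, since the variables are now distinct and don't occur free across branches:
  exists s. forall r. exists k. exists p. exists n. (J(s,s) & (J(r,r) | ~F(p,p) | ~J(p,k)) | J(n,n))
The quantifier forall r sits under an even number of negations (counting the antecedent side of each →), so it remains universal.

universal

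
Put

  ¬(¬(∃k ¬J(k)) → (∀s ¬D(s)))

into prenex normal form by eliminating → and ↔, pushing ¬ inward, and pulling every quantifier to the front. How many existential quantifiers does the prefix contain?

Eliminate → and ↔ using ¬ and ∨.
  ¬(¬¬(∃k ¬J(k)) ∨ (∀s ¬D(s)))
Push ¬ through the quantifiers and connectives to reach negation normal form:
  (∀k J(k)) ∧ (∃s D(s))
All bound variables are already distinct, so no renaming is needed.
Extract every quantifier outward, since the variables are now distinct and don't occur free across branches:
  ∀k ∃s (J(k) ∧ D(s))
The prefix is ∀k ∃s: 1 universal, 1 existential.

1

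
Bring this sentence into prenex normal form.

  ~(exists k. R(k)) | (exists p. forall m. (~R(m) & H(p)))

forall k. exists p. forall m. (~R(k) | ~R(m) & H(p))

Push ¬ through the quantifiers and connectives to reach negation normal form:
  (forall k. ~R(k)) | (exists p. forall m. (~R(m) & H(p)))
Pull the quantifiers to the front (each side's bound variable is not free in the other side):
  forall k. exists p. forall m. (~R(k) | ~R(m) & H(p))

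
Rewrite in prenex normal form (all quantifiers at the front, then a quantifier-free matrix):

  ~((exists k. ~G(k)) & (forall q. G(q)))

Move each ¬ inward, flipping quantifiers it crosses:
  (forall k. G(k)) | (exists q. ~G(q))
Extract every quantifier outward, since the variables are now distinct and don't occur free across branches:
  forall k. exists q. (G(k) | ~G(q))

forall k. exists q. (G(k) | ~G(q))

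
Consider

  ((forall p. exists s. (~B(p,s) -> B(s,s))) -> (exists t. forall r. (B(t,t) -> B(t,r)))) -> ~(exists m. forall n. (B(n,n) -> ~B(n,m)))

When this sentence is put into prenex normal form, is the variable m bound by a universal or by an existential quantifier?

universal

First replace A → B with ¬A ∨ B.
  ~(~(forall p. exists s. (~~B(p,s) | B(s,s))) | (exists t. forall r. (~B(t,t) | B(t,r)))) | ~(exists m. forall n. (~B(n,n) | ~B(n,m)))
Push ¬ through the quantifiers and connectives to reach negation normal form:
  (forall p. exists s. (B(p,s) | B(s,s))) & (forall t. exists r. (B(t,t) & ~B(t,r))) | (forall m. exists n. (B(n,n) & B(n,m)))
All bound variables are already distinct, so no renaming is needed.
Extract every quantifier outward, since the variables are now distinct and don't occur free across branches:
  forall p. exists s. forall t. exists r. forall m. exists n. ((B(p,s) | B(s,s)) & B(t,t) & ~B(t,r) | B(n,n) & B(n,m))
The quantifier exists m sits under an odd number of negations (counting the antecedent side of each →), so it flips to forall m.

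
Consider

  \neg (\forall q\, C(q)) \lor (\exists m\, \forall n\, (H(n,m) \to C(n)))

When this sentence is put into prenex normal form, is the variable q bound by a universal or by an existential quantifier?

existential

First replace A → B with ¬A ∨ B.
  \neg (\forall q\, C(q)) \lor (\exists m\, \forall n\, (\neg H(n,m) \lor C(n)))
Drive negations inward (¬∀x A ≡ ∃x ¬A, ¬∃x A ≡ ∀x ¬A, De Morgan for ∧/∨):
  (\exists q\, \neg C(q)) \lor (\exists m\, \forall n\, (\neg H(n,m) \lor C(n)))
Finally move all quantifiers to the prefix:
  \exists q\, \exists m\, \forall n\, (\neg C(q) \lor \neg H(n,m) \lor C(n))
The quantifier \forall q sits under an odd number of negations (counting the antecedent side of each →), so it flips to \exists q.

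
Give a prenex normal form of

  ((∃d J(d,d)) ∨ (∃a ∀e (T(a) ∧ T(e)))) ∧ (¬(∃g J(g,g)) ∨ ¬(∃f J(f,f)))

∃d ∃a ∀e ∀g ∀f ((J(d,d) ∨ T(a) ∧ T(e)) ∧ (¬J(g,g) ∨ ¬J(f,f)))

Move each ¬ inward, flipping quantifiers it crosses:
  ((∃d J(d,d)) ∨ (∃a ∀e (T(a) ∧ T(e)))) ∧ ((∀g ¬J(g,g)) ∨ (∀f ¬J(f,f)))
All bound variables are already distinct, so no renaming is needed.
Pull the quantifiers to the front (each side's bound variable is not free in the other side):
  ∃d ∃a ∀e ∀g ∀f ((J(d,d) ∨ T(a) ∧ T(e)) ∧ (¬J(g,g) ∨ ¬J(f,f)))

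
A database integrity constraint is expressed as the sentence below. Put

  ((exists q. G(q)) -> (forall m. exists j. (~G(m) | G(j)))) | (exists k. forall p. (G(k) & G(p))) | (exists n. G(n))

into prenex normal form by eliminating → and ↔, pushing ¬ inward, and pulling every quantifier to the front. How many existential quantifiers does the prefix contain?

3

Rewrite implications/biconditionals: A → B as ¬A ∨ B.
  ~(exists q. G(q)) | (forall m. exists j. (~G(m) | G(j))) | (exists k. forall p. (G(k) & G(p))) | (exists n. G(n))
Drive negations inward (¬∀x A ≡ ∃x ¬A, ¬∃x A ≡ ∀x ¬A, De Morgan for ∧/∨):
  (forall q. ~G(q)) | (forall m. exists j. (~G(m) | G(j))) | (exists k. forall p. (G(k) & G(p))) | (exists n. G(n))
Extract every quantifier outward, since the variables are now distinct and don't occur free across branches:
  forall q. forall m. exists j. exists k. forall p. exists n. (~G(q) | ~G(m) | G(j) | G(k) & G(p) | G(n))
The prefix is forall q forall m exists j exists k forall p exists n: 3 universal, 3 existential.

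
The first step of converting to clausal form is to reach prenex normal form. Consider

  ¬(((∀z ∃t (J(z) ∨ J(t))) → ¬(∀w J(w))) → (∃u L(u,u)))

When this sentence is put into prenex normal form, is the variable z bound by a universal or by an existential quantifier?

Eliminate → and ↔ using ¬ and ∨.
  ¬(¬(¬(∀z ∃t (J(z) ∨ J(t))) ∨ ¬(∀w J(w))) ∨ (∃u L(u,u)))
Push ¬ through the quantifiers and connectives to reach negation normal form:
  ((∃z ∀t (¬J(z) ∧ ¬J(t))) ∨ (∃w ¬J(w))) ∧ (∀u ¬L(u,u))
All bound variables are already distinct, so no renaming is needed.
Finally move all quantifiers to the prefix:
  ∃z ∀t ∃w ∀u ((¬J(z) ∧ ¬J(t) ∨ ¬J(w)) ∧ ¬L(u,u))
The quantifier ∀z sits under an odd number of negations (counting the antecedent side of each →), so it flips to ∃z.

existential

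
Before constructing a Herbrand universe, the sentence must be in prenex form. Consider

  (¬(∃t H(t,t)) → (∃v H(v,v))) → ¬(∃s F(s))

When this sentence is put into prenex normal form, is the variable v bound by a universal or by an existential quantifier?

universal

First replace A → B with ¬A ∨ B.
  ¬(¬¬(∃t H(t,t)) ∨ (∃v H(v,v))) ∨ ¬(∃s F(s))
Drive negations inward (¬∀x A ≡ ∃x ¬A, ¬∃x A ≡ ∀x ¬A, De Morgan for ∧/∨):
  (∀t ¬H(t,t)) ∧ (∀v ¬H(v,v)) ∨ (∀s ¬F(s))
All bound variables are already distinct, so no renaming is needed.
Pull the quantifiers to the front (each side's bound variable is not free in the other side):
  ∀t ∀v ∀s (¬H(t,t) ∧ ¬H(v,v) ∨ ¬F(s))
The quantifier ∃v sits under an odd number of negations (counting the antecedent side of each →), so it flips to ∀v.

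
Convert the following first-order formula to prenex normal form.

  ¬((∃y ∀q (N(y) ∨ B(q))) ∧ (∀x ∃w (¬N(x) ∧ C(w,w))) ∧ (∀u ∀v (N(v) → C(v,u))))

Eliminate → and ↔ using ¬ and ∨.
  ¬((∃y ∀q (N(y) ∨ B(q))) ∧ (∀x ∃w (¬N(x) ∧ C(w,w))) ∧ (∀u ∀v (¬N(v) ∨ C(v,u))))
Move each ¬ inward, flipping quantifiers it crosses:
  (∀y ∃q (¬N(y) ∧ ¬B(q))) ∨ (∃x ∀w (N(x) ∨ ¬C(w,w))) ∨ (∃u ∃v (N(v) ∧ ¬C(v,u)))
Finally move all quantifiers to the prefix:
  ∀y ∃q ∃x ∀w ∃u ∃v (¬N(y) ∧ ¬B(q) ∨ N(x) ∨ ¬C(w,w) ∨ N(v) ∧ ¬C(v,u))

∀y ∃q ∃x ∀w ∃u ∃v (¬N(y) ∧ ¬B(q) ∨ N(x) ∨ ¬C(w,w) ∨ N(v) ∧ ¬C(v,u))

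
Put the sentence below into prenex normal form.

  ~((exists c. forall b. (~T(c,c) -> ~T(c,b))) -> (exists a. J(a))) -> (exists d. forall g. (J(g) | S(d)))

Eliminate → and ↔ using ¬ and ∨.
  ~~(~(exists c. forall b. (~~T(c,c) | ~T(c,b))) | (exists a. J(a))) | (exists d. forall g. (J(g) | S(d)))
Drive negations inward (¬∀x A ≡ ∃x ¬A, ¬∃x A ≡ ∀x ¬A, De Morgan for ∧/∨):
  (forall c. exists b. (~T(c,c) & T(c,b))) | (exists a. J(a)) | (exists d. forall g. (J(g) | S(d)))
All bound variables are already distinct, so no renaming is needed.
Pull the quantifiers to the front (each side's bound variable is not free in the other side):
  forall c. exists b. exists a. exists d. forall g. (~T(c,c) & T(c,b) | J(a) | J(g) | S(d))

forall c. exists b. exists a. exists d. forall g. (~T(c,c) & T(c,b) | J(a) | J(g) | S(d))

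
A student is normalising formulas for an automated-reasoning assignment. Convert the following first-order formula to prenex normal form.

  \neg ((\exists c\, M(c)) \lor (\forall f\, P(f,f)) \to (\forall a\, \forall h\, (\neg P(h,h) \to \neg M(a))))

\exists c\, \forall f\, \exists a\, \exists h\, ((M(c) \lor P(f,f)) \land \neg P(h,h) \land M(a))

Rewrite implications/biconditionals: A → B as ¬A ∨ B.
  \neg (\neg ((\exists c\, M(c)) \lor (\forall f\, P(f,f))) \lor (\forall a\, \forall h\, (\neg \neg P(h,h) \lor \neg M(a))))
Move each ¬ inward, flipping quantifiers it crosses:
  ((\exists c\, M(c)) \lor (\forall f\, P(f,f))) \land (\exists a\, \exists h\, (\neg P(h,h) \land M(a)))
Pull the quantifiers to the front (each side's bound variable is not free in the other side):
  \exists c\, \forall f\, \exists a\, \exists h\, ((M(c) \lor P(f,f)) \land \neg P(h,h) \land M(a))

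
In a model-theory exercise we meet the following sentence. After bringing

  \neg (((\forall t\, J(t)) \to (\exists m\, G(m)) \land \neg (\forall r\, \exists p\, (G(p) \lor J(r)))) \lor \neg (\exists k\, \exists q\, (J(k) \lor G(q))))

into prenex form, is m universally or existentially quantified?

First replace A → B with ¬A ∨ B.
  \neg (\neg (\forall t\, J(t)) \lor (\exists m\, G(m)) \land \neg (\forall r\, \exists p\, (G(p) \lor J(r))) \lor \neg (\exists k\, \exists q\, (J(k) \lor G(q))))
Push ¬ through the quantifiers and connectives to reach negation normal form:
  (\forall t\, J(t)) \land ((\forall m\, \neg G(m)) \lor (\forall r\, \exists p\, (G(p) \lor J(r)))) \land (\exists k\, \exists q\, (J(k) \lor G(q)))
Extract every quantifier outward, since the variables are now distinct and don't occur free across branches:
  \forall t\, \forall m\, \forall r\, \exists p\, \exists k\, \exists q\, (J(t) \land (\neg G(m) \lor G(p) \lor J(r)) \land (J(k) \lor G(q)))
The quantifier \exists m sits under an odd number of negations (counting the antecedent side of each →), so it flips to \forall m.

universal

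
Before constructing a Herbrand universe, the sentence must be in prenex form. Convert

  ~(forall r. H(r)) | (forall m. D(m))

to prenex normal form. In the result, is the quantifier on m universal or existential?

Push ¬ through the quantifiers and connectives to reach negation normal form:
  (exists r. ~H(r)) | (forall m. D(m))
All bound variables are already distinct, so no renaming is needed.
Pull the quantifiers to the front (each side's bound variable is not free in the other side):
  exists r. forall m. (~H(r) | D(m))
The quantifier forall m sits under an even number of negations, so it remains universal.

universal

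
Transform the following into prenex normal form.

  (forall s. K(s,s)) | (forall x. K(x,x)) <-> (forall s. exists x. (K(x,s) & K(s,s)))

First replace A → B with ¬A ∨ B; A ↔ B as (¬A ∨ B) ∧ (¬B ∨ A).
  (~((forall s. K(s,s)) | (forall x. K(x,x))) | (forall s. exists x. (K(x,s) & K(s,s)))) & (~(forall s. exists x. (K(x,s) & K(s,s))) | (forall s. K(s,s)) | (forall x. K(x,x)))
Drive negations inward (¬∀x A ≡ ∃x ¬A, ¬∃x A ≡ ∀x ¬A, De Morgan for ∧/∨):
  ((exists s. ~K(s,s)) & (exists x. ~K(x,x)) | (forall s. exists x. (K(x,s) & K(s,s)))) & ((exists s. forall x. (~K(x,s) | ~K(s,s))) | (forall s. K(s,s)) | (forall x. K(x,x)))
Standardize variables apart so no two quantifiers bind the same name: s↦z, x↦c, s↦p, x↦z1, s↦y1, x↦r.
  ((exists s. ~K(s,s)) & (exists x. ~K(x,x)) | (forall z. exists c. (K(c,z) & K(z,z)))) & ((exists p. forall z1. (~K(z1,p) | ~K(p,p))) | (forall y1. K(y1,y1)) | (forall r. K(r,r)))
Extract every quantifier outward, since the variables are now distinct and don't occur free across branches:
  exists s. exists x. forall z. exists c. exists p. forall z1. forall y1. forall r. ((~K(s,s) & ~K(x,x) | K(c,z) & K(z,z)) & (~K(z1,p) | ~K(p,p) | K(y1,y1) | K(r,r)))

exists s. exists x. forall z. exists c. exists p. forall z1. forall y1. forall r. ((~K(s,s) & ~K(x,x) | K(c,z) & K(z,z)) & (~K(z1,p) | ~K(p,p) | K(y1,y1) | K(r,r)))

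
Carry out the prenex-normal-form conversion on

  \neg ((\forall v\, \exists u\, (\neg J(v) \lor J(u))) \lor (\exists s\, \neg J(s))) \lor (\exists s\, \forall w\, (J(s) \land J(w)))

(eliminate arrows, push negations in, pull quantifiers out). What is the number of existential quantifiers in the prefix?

Push ¬ through the quantifiers and connectives to reach negation normal form:
  (\exists v\, \forall u\, (J(v) \land \neg J(u))) \land (\forall s\, J(s)) \lor (\exists s\, \forall w\, (J(s) \land J(w)))
Standardize variables apart so no two quantifiers bind the same name: s↦v1.
  (\exists v\, \forall u\, (J(v) \land \neg J(u))) \land (\forall s\, J(s)) \lor (\exists v1\, \forall w\, (J(v1) \land J(w)))
Extract every quantifier outward, since the variables are now distinct and don't occur free across branches:
  \exists v\, \forall u\, \forall s\, \exists v1\, \forall w\, (J(v) \land \neg J(u) \land J(s) \lor J(v1) \land J(w))
The prefix is \exists v \forall u \forall s \exists v1 \forall w: 3 universal, 2 existential.

2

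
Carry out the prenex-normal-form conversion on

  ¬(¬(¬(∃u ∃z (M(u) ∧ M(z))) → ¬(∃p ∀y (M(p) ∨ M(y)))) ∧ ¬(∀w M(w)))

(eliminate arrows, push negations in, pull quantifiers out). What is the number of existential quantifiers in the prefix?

3

First replace A → B with ¬A ∨ B.
  ¬(¬(¬¬(∃u ∃z (M(u) ∧ M(z))) ∨ ¬(∃p ∀y (M(p) ∨ M(y)))) ∧ ¬(∀w M(w)))
Drive negations inward (¬∀x A ≡ ∃x ¬A, ¬∃x A ≡ ∀x ¬A, De Morgan for ∧/∨):
  (∃u ∃z (M(u) ∧ M(z))) ∨ (∀p ∃y (¬M(p) ∧ ¬M(y))) ∨ (∀w M(w))
All bound variables are already distinct, so no renaming is needed.
Finally move all quantifiers to the prefix:
  ∃u ∃z ∀p ∃y ∀w (M(u) ∧ M(z) ∨ ¬M(p) ∧ ¬M(y) ∨ M(w))
The prefix is ∃u ∃z ∀p ∃y ∀w: 2 universal, 3 existential.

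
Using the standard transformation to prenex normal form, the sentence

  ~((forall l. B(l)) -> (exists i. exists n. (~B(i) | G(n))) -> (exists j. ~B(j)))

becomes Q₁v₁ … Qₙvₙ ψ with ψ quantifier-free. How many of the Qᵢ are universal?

First replace A → B with ¬A ∨ B.
  ~(~(forall l. B(l)) | ~(exists i. exists n. (~B(i) | G(n))) | (exists j. ~B(j)))
Drive negations inward (¬∀x A ≡ ∃x ¬A, ¬∃x A ≡ ∀x ¬A, De Morgan for ∧/∨):
  (forall l. B(l)) & (exists i. exists n. (~B(i) | G(n))) & (forall j. B(j))
Finally move all quantifiers to the prefix:
  forall l. exists i. exists n. forall j. (B(l) & (~B(i) | G(n)) & B(j))
The prefix is forall l exists i exists n forall j: 2 universal, 2 existential.

2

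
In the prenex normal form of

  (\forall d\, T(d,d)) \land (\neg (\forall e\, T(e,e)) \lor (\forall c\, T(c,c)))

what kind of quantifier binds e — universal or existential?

existential

Drive negations inward (¬∀x A ≡ ∃x ¬A, ¬∃x A ≡ ∀x ¬A, De Morgan for ∧/∨):
  (\forall d\, T(d,d)) \land ((\exists e\, \neg T(e,e)) \lor (\forall c\, T(c,c)))
Pull the quantifiers to the front (each side's bound variable is not free in the other side):
  \forall d\, \exists e\, \forall c\, (T(d,d) \land (\neg T(e,e) \lor T(c,c)))
The quantifier \forall e sits under an odd number of negations, so it flips to \exists e.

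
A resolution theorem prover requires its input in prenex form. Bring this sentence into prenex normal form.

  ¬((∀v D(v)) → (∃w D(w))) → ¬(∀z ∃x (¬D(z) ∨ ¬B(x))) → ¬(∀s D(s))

∃v ∃w ∀z ∃x ∃s (¬D(v) ∨ D(w) ∨ ¬D(z) ∨ ¬B(x) ∨ ¬D(s))

Rewrite implications/biconditionals: A → B as ¬A ∨ B.
  ¬¬(¬(∀v D(v)) ∨ (∃w D(w))) ∨ ¬¬(∀z ∃x (¬D(z) ∨ ¬B(x))) ∨ ¬(∀s D(s))
Move each ¬ inward, flipping quantifiers it crosses:
  (∃v ¬D(v)) ∨ (∃w D(w)) ∨ (∀z ∃x (¬D(z) ∨ ¬B(x))) ∨ (∃s ¬D(s))
All bound variables are already distinct, so no renaming is needed.
Extract every quantifier outward, since the variables are now distinct and don't occur free across branches:
  ∃v ∃w ∀z ∃x ∃s (¬D(v) ∨ D(w) ∨ ¬D(z) ∨ ¬B(x) ∨ ¬D(s))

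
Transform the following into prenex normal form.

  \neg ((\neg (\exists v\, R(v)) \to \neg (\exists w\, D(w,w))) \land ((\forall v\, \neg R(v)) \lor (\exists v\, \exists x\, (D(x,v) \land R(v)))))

\forall v\, \exists w\, \exists c\, \forall z\, \forall x\, (\neg R(v) \land D(w,w) \lor R(c) \land (\neg D(x,z) \lor \neg R(z)))

First replace A → B with ¬A ∨ B.
  \neg ((\neg \neg (\exists v\, R(v)) \lor \neg (\exists w\, D(w,w))) \land ((\forall v\, \neg R(v)) \lor (\exists v\, \exists x\, (D(x,v) \land R(v)))))
Move each ¬ inward, flipping quantifiers it crosses:
  (\forall v\, \neg R(v)) \land (\exists w\, D(w,w)) \lor (\exists v\, R(v)) \land (\forall v\, \forall x\, (\neg D(x,v) \lor \neg R(v)))
Standardize variables apart so no two quantifiers bind the same name: v↦c, v↦z.
  (\forall v\, \neg R(v)) \land (\exists w\, D(w,w)) \lor (\exists c\, R(c)) \land (\forall z\, \forall x\, (\neg D(x,z) \lor \neg R(z)))
Finally move all quantifiers to the prefix:
  \forall v\, \exists w\, \exists c\, \forall z\, \forall x\, (\neg R(v) \land D(w,w) \lor R(c) \land (\neg D(x,z) \lor \neg R(z)))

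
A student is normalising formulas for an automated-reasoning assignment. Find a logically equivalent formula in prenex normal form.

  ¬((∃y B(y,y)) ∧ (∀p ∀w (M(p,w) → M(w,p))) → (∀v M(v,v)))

Eliminate → and ↔ using ¬ and ∨.
  ¬(¬((∃y B(y,y)) ∧ (∀p ∀w (¬M(p,w) ∨ M(w,p)))) ∨ (∀v M(v,v)))
Push ¬ through the quantifiers and connectives to reach negation normal form:
  (∃y B(y,y)) ∧ (∀p ∀w (¬M(p,w) ∨ M(w,p))) ∧ (∃v ¬M(v,v))
Extract every quantifier outward, since the variables are now distinct and don't occur free across branches:
  ∃y ∀p ∀w ∃v (B(y,y) ∧ (¬M(p,w) ∨ M(w,p)) ∧ ¬M(v,v))

∃y ∀p ∀w ∃v (B(y,y) ∧ (¬M(p,w) ∨ M(w,p)) ∧ ¬M(v,v))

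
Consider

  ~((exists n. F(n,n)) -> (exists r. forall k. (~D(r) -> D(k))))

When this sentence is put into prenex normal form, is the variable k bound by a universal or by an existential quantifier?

existential

Rewrite implications/biconditionals: A → B as ¬A ∨ B.
  ~(~(exists n. F(n,n)) | (exists r. forall k. (~~D(r) | D(k))))
Drive negations inward (¬∀x A ≡ ∃x ¬A, ¬∃x A ≡ ∀x ¬A, De Morgan for ∧/∨):
  (exists n. F(n,n)) & (forall r. exists k. (~D(r) & ~D(k)))
All bound variables are already distinct, so no renaming is needed.
Finally move all quantifiers to the prefix:
  exists n. forall r. exists k. (F(n,n) & ~D(r) & ~D(k))
The quantifier forall k sits under an odd number of negations (counting the antecedent side of each →), so it flips to exists k.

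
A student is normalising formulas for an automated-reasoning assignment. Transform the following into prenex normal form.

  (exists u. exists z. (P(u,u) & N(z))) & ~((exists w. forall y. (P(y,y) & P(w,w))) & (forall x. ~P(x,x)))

Drive negations inward (¬∀x A ≡ ∃x ¬A, ¬∃x A ≡ ∀x ¬A, De Morgan for ∧/∨):
  (exists u. exists z. (P(u,u) & N(z))) & ((forall w. exists y. (~P(y,y) | ~P(w,w))) | (exists x. P(x,x)))
Finally move all quantifiers to the prefix:
  exists u. exists z. forall w. exists y. exists x. (P(u,u) & N(z) & (~P(y,y) | ~P(w,w) | P(x,x)))

exists u. exists z. forall w. exists y. exists x. (P(u,u) & N(z) & (~P(y,y) | ~P(w,w) | P(x,x)))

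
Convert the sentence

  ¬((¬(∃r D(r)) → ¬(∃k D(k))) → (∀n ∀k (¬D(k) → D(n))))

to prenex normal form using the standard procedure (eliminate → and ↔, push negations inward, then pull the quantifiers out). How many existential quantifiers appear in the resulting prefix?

3

Rewrite implications/biconditionals: A → B as ¬A ∨ B.
  ¬(¬(¬¬(∃r D(r)) ∨ ¬(∃k D(k))) ∨ (∀n ∀k (¬¬D(k) ∨ D(n))))
Drive negations inward (¬∀x A ≡ ∃x ¬A, ¬∃x A ≡ ∀x ¬A, De Morgan for ∧/∨):
  ((∃r D(r)) ∨ (∀k ¬D(k))) ∧ (∃n ∃k (¬D(k) ∧ ¬D(n)))
Rename bound variables to avoid capture: k↦q.
  ((∃r D(r)) ∨ (∀k ¬D(k))) ∧ (∃n ∃q (¬D(q) ∧ ¬D(n)))
Extract every quantifier outward, since the variables are now distinct and don't occur free across branches:
  ∃r ∀k ∃n ∃q ((D(r) ∨ ¬D(k)) ∧ ¬D(q) ∧ ¬D(n))
The prefix is ∃r ∀k ∃n ∃q: 1 universal, 3 existential.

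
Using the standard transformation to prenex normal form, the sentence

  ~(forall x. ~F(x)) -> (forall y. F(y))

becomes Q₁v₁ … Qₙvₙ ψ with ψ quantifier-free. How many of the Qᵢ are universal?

Eliminate → and ↔ using ¬ and ∨.
  ~~(forall x. ~F(x)) | (forall y. F(y))
Push ¬ through the quantifiers and connectives to reach negation normal form:
  (forall x. ~F(x)) | (forall y. F(y))
Extract every quantifier outward, since the variables are now distinct and don't occur free across branches:
  forall x. forall y. (~F(x) | F(y))
The prefix is forall x forall y: 2 universal, 0 existential.

2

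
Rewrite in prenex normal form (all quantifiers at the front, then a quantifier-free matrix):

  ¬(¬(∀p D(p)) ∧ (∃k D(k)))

∀p ∀k (D(p) ∨ ¬D(k))

Move each ¬ inward, flipping quantifiers it crosses:
  (∀p D(p)) ∨ (∀k ¬D(k))
All bound variables are already distinct, so no renaming is needed.
Pull the quantifiers to the front (each side's bound variable is not free in the other side):
  ∀p ∀k (D(p) ∨ ¬D(k))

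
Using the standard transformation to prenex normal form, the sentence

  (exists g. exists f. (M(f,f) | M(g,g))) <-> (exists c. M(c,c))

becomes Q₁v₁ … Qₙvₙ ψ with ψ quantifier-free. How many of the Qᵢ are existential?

Rewrite implications/biconditionals: A → B as ¬A ∨ B; A ↔ B as (¬A ∨ B) ∧ (¬B ∨ A).
  (~(exists g. exists f. (M(f,f) | M(g,g))) | (exists c. M(c,c))) & (~(exists c. M(c,c)) | (exists g. exists f. (M(f,f) | M(g,g))))
Drive negations inward (¬∀x A ≡ ∃x ¬A, ¬∃x A ≡ ∀x ¬A, De Morgan for ∧/∨):
  ((forall g. forall f. (~M(f,f) & ~M(g,g))) | (exists c. M(c,c))) & ((forall c. ~M(c,c)) | (exists g. exists f. (M(f,f) | M(g,g))))
Standardize variables apart so no two quantifiers bind the same name: c↦w, g↦a, f↦b.
  ((forall g. forall f. (~M(f,f) & ~M(g,g))) | (exists c. M(c,c))) & ((forall w. ~M(w,w)) | (exists a. exists b. (M(b,b) | M(a,a))))
Pull the quantifiers to the front (each side's bound variable is not free in the other side):
  forall g. forall f. exists c. forall w. exists a. exists b. ((~M(f,f) & ~M(g,g) | M(c,c)) & (~M(w,w) | M(b,b) | M(a,a)))
The prefix is forall g forall f exists c forall w exists a exists b: 3 universal, 3 existential.

3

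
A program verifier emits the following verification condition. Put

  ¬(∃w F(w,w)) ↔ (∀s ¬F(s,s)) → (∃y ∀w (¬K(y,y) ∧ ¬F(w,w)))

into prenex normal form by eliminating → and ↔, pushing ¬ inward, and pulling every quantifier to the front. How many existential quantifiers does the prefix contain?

4

Rewrite implications/biconditionals: A → B as ¬A ∨ B; A ↔ B as (¬A ∨ B) ∧ (¬B ∨ A).
  (¬¬(∃w F(w,w)) ∨ ¬(∀s ¬F(s,s)) ∨ (∃y ∀w (¬K(y,y) ∧ ¬F(w,w)))) ∧ (¬(¬(∀s ¬F(s,s)) ∨ (∃y ∀w (¬K(y,y) ∧ ¬F(w,w)))) ∨ ¬(∃w F(w,w)))
Push ¬ through the quantifiers and connectives to reach negation normal form:
  ((∃w F(w,w)) ∨ (∃s F(s,s)) ∨ (∃y ∀w (¬K(y,y) ∧ ¬F(w,w)))) ∧ ((∀s ¬F(s,s)) ∧ (∀y ∃w (K(y,y) ∨ F(w,w))) ∨ (∀w ¬F(w,w)))
Give each quantifier a distinct variable: w↦x1, s↦b, y↦p, w↦u1, w↦c.
  ((∃w F(w,w)) ∨ (∃s F(s,s)) ∨ (∃y ∀x1 (¬K(y,y) ∧ ¬F(x1,x1)))) ∧ ((∀b ¬F(b,b)) ∧ (∀p ∃u1 (K(p,p) ∨ F(u1,u1))) ∨ (∀c ¬F(c,c)))
Extract every quantifier outward, since the variables are now distinct and don't occur free across branches:
  ∃w ∃s ∃y ∀x1 ∀b ∀p ∃u1 ∀c ((F(w,w) ∨ F(s,s) ∨ ¬K(y,y) ∧ ¬F(x1,x1)) ∧ (¬F(b,b) ∧ (K(p,p) ∨ F(u1,u1)) ∨ ¬F(c,c)))
The prefix is ∃w ∃s ∃y ∀x1 ∀b ∀p ∃u1 ∀c: 4 universal, 4 existential.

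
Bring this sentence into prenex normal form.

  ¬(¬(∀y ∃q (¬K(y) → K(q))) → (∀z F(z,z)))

Rewrite implications/biconditionals: A → B as ¬A ∨ B.
  ¬(¬¬(∀y ∃q (¬¬K(y) ∨ K(q))) ∨ (∀z F(z,z)))
Push ¬ through the quantifiers and connectives to reach negation normal form:
  (∃y ∀q (¬K(y) ∧ ¬K(q))) ∧ (∃z ¬F(z,z))
Pull the quantifiers to the front (each side's bound variable is not free in the other side):
  ∃y ∀q ∃z (¬K(y) ∧ ¬K(q) ∧ ¬F(z,z))

∃y ∀q ∃z (¬K(y) ∧ ¬K(q) ∧ ¬F(z,z))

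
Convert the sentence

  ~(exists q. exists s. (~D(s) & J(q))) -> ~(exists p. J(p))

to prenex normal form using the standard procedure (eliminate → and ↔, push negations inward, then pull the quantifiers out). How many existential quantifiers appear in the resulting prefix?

First replace A → B with ¬A ∨ B.
  ~~(exists q. exists s. (~D(s) & J(q))) | ~(exists p. J(p))
Push ¬ through the quantifiers and connectives to reach negation normal form:
  (exists q. exists s. (~D(s) & J(q))) | (forall p. ~J(p))
All bound variables are already distinct, so no renaming is needed.
Extract every quantifier outward, since the variables are now distinct and don't occur free across branches:
  exists q. exists s. forall p. (~D(s) & J(q) | ~J(p))
The prefix is exists q exists s forall p: 1 universal, 2 existential.

2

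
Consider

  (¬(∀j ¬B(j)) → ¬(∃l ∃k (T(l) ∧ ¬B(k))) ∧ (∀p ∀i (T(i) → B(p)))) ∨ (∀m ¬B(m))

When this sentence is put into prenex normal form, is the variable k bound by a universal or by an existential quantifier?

universal

First replace A → B with ¬A ∨ B.
  ¬¬(∀j ¬B(j)) ∨ ¬(∃l ∃k (T(l) ∧ ¬B(k))) ∧ (∀p ∀i (¬T(i) ∨ B(p))) ∨ (∀m ¬B(m))
Drive negations inward (¬∀x A ≡ ∃x ¬A, ¬∃x A ≡ ∀x ¬A, De Morgan for ∧/∨):
  (∀j ¬B(j)) ∨ (∀l ∀k (¬T(l) ∨ B(k))) ∧ (∀p ∀i (¬T(i) ∨ B(p))) ∨ (∀m ¬B(m))
Extract every quantifier outward, since the variables are now distinct and don't occur free across branches:
  ∀j ∀l ∀k ∀p ∀i ∀m (¬B(j) ∨ (¬T(l) ∨ B(k)) ∧ (¬T(i) ∨ B(p)) ∨ ¬B(m))
The quantifier ∃k sits under an odd number of negations (counting the antecedent side of each →), so it flips to ∀k.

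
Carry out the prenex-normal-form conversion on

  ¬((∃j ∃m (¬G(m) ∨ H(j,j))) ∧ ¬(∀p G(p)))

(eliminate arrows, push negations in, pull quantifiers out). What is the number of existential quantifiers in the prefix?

0

Drive negations inward (¬∀x A ≡ ∃x ¬A, ¬∃x A ≡ ∀x ¬A, De Morgan for ∧/∨):
  (∀j ∀m (G(m) ∧ ¬H(j,j))) ∨ (∀p G(p))
Finally move all quantifiers to the prefix:
  ∀j ∀m ∀p (G(m) ∧ ¬H(j,j) ∨ G(p))
The prefix is ∀j ∀m ∀p: 3 universal, 0 existential.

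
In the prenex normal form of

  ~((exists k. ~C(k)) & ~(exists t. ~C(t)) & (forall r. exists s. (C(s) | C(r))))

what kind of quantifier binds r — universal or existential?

existential

Move each ¬ inward, flipping quantifiers it crosses:
  (forall k. C(k)) | (exists t. ~C(t)) | (exists r. forall s. (~C(s) & ~C(r)))
Extract every quantifier outward, since the variables are now distinct and don't occur free across branches:
  forall k. exists t. exists r. forall s. (C(k) | ~C(t) | ~C(s) & ~C(r))
The quantifier forall r sits under an odd number of negations, so it flips to exists r.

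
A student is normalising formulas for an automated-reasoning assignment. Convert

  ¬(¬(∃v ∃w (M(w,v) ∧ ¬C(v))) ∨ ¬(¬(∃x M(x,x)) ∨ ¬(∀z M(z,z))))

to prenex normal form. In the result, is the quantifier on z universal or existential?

existential

Push ¬ through the quantifiers and connectives to reach negation normal form:
  (∃v ∃w (M(w,v) ∧ ¬C(v))) ∧ ((∀x ¬M(x,x)) ∨ (∃z ¬M(z,z)))
All bound variables are already distinct, so no renaming is needed.
Extract every quantifier outward, since the variables are now distinct and don't occur free across branches:
  ∃v ∃w ∀x ∃z (M(w,v) ∧ ¬C(v) ∧ (¬M(x,x) ∨ ¬M(z,z)))
The quantifier ∀z sits under an odd number of negations, so it flips to ∃z.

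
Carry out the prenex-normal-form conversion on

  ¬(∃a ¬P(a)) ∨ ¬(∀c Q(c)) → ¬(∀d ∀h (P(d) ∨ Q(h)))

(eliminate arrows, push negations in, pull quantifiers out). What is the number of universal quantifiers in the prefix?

Eliminate → and ↔ using ¬ and ∨.
  ¬(¬(∃a ¬P(a)) ∨ ¬(∀c Q(c))) ∨ ¬(∀d ∀h (P(d) ∨ Q(h)))
Push ¬ through the quantifiers and connectives to reach negation normal form:
  (∃a ¬P(a)) ∧ (∀c Q(c)) ∨ (∃d ∃h (¬P(d) ∧ ¬Q(h)))
All bound variables are already distinct, so no renaming is needed.
Extract every quantifier outward, since the variables are now distinct and don't occur free across branches:
  ∃a ∀c ∃d ∃h (¬P(a) ∧ Q(c) ∨ ¬P(d) ∧ ¬Q(h))
The prefix is ∃a ∀c ∃d ∃h: 1 universal, 3 existential.

1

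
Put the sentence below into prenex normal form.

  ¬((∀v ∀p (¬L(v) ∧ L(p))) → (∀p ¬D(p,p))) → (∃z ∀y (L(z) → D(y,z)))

Eliminate → and ↔ using ¬ and ∨.
  ¬¬(¬(∀v ∀p (¬L(v) ∧ L(p))) ∨ (∀p ¬D(p,p))) ∨ (∃z ∀y (¬L(z) ∨ D(y,z)))
Drive negations inward (¬∀x A ≡ ∃x ¬A, ¬∃x A ≡ ∀x ¬A, De Morgan for ∧/∨):
  (∃v ∃p (L(v) ∨ ¬L(p))) ∨ (∀p ¬D(p,p)) ∨ (∃z ∀y (¬L(z) ∨ D(y,z)))
Give each quantifier a distinct variable: p↦q.
  (∃v ∃p (L(v) ∨ ¬L(p))) ∨ (∀q ¬D(q,q)) ∨ (∃z ∀y (¬L(z) ∨ D(y,z)))
Finally move all quantifiers to the prefix:
  ∃v ∃p ∀q ∃z ∀y (L(v) ∨ ¬L(p) ∨ ¬D(q,q) ∨ ¬L(z) ∨ D(y,z))

∃v ∃p ∀q ∃z ∀y (L(v) ∨ ¬L(p) ∨ ¬D(q,q) ∨ ¬L(z) ∨ D(y,z))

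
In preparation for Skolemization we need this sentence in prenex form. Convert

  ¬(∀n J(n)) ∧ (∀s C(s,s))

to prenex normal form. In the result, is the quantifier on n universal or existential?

Push ¬ through the quantifiers and connectives to reach negation normal form:
  (∃n ¬J(n)) ∧ (∀s C(s,s))
All bound variables are already distinct, so no renaming is needed.
Pull the quantifiers to the front (each side's bound variable is not free in the other side):
  ∃n ∀s (¬J(n) ∧ C(s,s))
The quantifier ∀n sits under an odd number of negations, so it flips to ∃n.

existential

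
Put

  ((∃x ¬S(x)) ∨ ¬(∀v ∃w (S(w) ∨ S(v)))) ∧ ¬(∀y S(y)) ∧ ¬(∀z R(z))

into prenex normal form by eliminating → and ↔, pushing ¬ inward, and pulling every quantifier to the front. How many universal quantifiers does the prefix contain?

1

Drive negations inward (¬∀x A ≡ ∃x ¬A, ¬∃x A ≡ ∀x ¬A, De Morgan for ∧/∨):
  ((∃x ¬S(x)) ∨ (∃v ∀w (¬S(w) ∧ ¬S(v)))) ∧ (∃y ¬S(y)) ∧ (∃z ¬R(z))
Extract every quantifier outward, since the variables are now distinct and don't occur free across branches:
  ∃x ∃v ∀w ∃y ∃z ((¬S(x) ∨ ¬S(w) ∧ ¬S(v)) ∧ ¬S(y) ∧ ¬R(z))
The prefix is ∃x ∃v ∀w ∃y ∃z: 1 universal, 4 existential.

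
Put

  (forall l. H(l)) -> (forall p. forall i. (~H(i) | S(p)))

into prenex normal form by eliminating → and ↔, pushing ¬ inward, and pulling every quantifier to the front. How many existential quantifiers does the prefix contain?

Eliminate → and ↔ using ¬ and ∨.
  ~(forall l. H(l)) | (forall p. forall i. (~H(i) | S(p)))
Move each ¬ inward, flipping quantifiers it crosses:
  (exists l. ~H(l)) | (forall p. forall i. (~H(i) | S(p)))
Pull the quantifiers to the front (each side's bound variable is not free in the other side):
  exists l. forall p. forall i. (~H(l) | ~H(i) | S(p))
The prefix is exists l forall p forall i: 2 universal, 1 existential.

1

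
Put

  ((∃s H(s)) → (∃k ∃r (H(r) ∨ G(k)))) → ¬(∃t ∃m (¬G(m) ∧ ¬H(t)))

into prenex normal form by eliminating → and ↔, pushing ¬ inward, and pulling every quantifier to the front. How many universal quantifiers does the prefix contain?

4

Rewrite implications/biconditionals: A → B as ¬A ∨ B.
  ¬(¬(∃s H(s)) ∨ (∃k ∃r (H(r) ∨ G(k)))) ∨ ¬(∃t ∃m (¬G(m) ∧ ¬H(t)))
Push ¬ through the quantifiers and connectives to reach negation normal form:
  (∃s H(s)) ∧ (∀k ∀r (¬H(r) ∧ ¬G(k))) ∨ (∀t ∀m (G(m) ∨ H(t)))
Finally move all quantifiers to the prefix:
  ∃s ∀k ∀r ∀t ∀m (H(s) ∧ ¬H(r) ∧ ¬G(k) ∨ G(m) ∨ H(t))
The prefix is ∃s ∀k ∀r ∀t ∀m: 4 universal, 1 existential.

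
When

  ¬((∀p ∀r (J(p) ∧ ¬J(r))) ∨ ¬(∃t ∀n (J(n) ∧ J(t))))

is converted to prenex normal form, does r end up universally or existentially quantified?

Drive negations inward (¬∀x A ≡ ∃x ¬A, ¬∃x A ≡ ∀x ¬A, De Morgan for ∧/∨):
  (∃p ∃r (¬J(p) ∨ J(r))) ∧ (∃t ∀n (J(n) ∧ J(t)))
Extract every quantifier outward, since the variables are now distinct and don't occur free across branches:
  ∃p ∃r ∃t ∀n ((¬J(p) ∨ J(r)) ∧ J(n) ∧ J(t))
The quantifier ∀r sits under an odd number of negations, so it flips to ∃r.

existential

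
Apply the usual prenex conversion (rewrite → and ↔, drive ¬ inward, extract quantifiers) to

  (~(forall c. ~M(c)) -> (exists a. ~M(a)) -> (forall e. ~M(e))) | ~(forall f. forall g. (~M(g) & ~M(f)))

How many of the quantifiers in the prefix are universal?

3

Rewrite implications/biconditionals: A → B as ¬A ∨ B.
  ~~(forall c. ~M(c)) | ~(exists a. ~M(a)) | (forall e. ~M(e)) | ~(forall f. forall g. (~M(g) & ~M(f)))
Push ¬ through the quantifiers and connectives to reach negation normal form:
  (forall c. ~M(c)) | (forall a. M(a)) | (forall e. ~M(e)) | (exists f. exists g. (M(g) | M(f)))
Pull the quantifiers to the front (each side's bound variable is not free in the other side):
  forall c. forall a. forall e. exists f. exists g. (~M(c) | M(a) | ~M(e) | M(g) | M(f))
The prefix is forall c forall a forall e exists f exists g: 3 universal, 2 existential.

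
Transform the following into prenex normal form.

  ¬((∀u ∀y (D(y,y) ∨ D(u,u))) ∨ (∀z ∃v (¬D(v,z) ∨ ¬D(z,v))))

∃u ∃y ∃z ∀v (¬D(y,y) ∧ ¬D(u,u) ∧ D(v,z) ∧ D(z,v))

Drive negations inward (¬∀x A ≡ ∃x ¬A, ¬∃x A ≡ ∀x ¬A, De Morgan for ∧/∨):
  (∃u ∃y (¬D(y,y) ∧ ¬D(u,u))) ∧ (∃z ∀v (D(v,z) ∧ D(z,v)))
Finally move all quantifiers to the prefix:
  ∃u ∃y ∃z ∀v (¬D(y,y) ∧ ¬D(u,u) ∧ D(v,z) ∧ D(z,v))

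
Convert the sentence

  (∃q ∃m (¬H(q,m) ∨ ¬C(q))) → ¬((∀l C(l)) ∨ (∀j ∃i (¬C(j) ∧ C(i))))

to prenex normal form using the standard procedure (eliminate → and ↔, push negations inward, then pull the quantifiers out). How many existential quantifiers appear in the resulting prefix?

2

First replace A → B with ¬A ∨ B.
  ¬(∃q ∃m (¬H(q,m) ∨ ¬C(q))) ∨ ¬((∀l C(l)) ∨ (∀j ∃i (¬C(j) ∧ C(i))))
Push ¬ through the quantifiers and connectives to reach negation normal form:
  (∀q ∀m (H(q,m) ∧ C(q))) ∨ (∃l ¬C(l)) ∧ (∃j ∀i (C(j) ∨ ¬C(i)))
Finally move all quantifiers to the prefix:
  ∀q ∀m ∃l ∃j ∀i (H(q,m) ∧ C(q) ∨ ¬C(l) ∧ (C(j) ∨ ¬C(i)))
The prefix is ∀q ∀m ∃l ∃j ∀i: 3 universal, 2 existential.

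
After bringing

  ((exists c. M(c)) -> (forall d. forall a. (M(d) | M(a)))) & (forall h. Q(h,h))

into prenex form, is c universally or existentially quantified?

universal

First replace A → B with ¬A ∨ B.
  (~(exists c. M(c)) | (forall d. forall a. (M(d) | M(a)))) & (forall h. Q(h,h))
Move each ¬ inward, flipping quantifiers it crosses:
  ((forall c. ~M(c)) | (forall d. forall a. (M(d) | M(a)))) & (forall h. Q(h,h))
Finally move all quantifiers to the prefix:
  forall c. forall d. forall a. forall h. ((~M(c) | M(d) | M(a)) & Q(h,h))
The quantifier exists c sits under an odd number of negations (counting the antecedent side of each →), so it flips to forall c.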